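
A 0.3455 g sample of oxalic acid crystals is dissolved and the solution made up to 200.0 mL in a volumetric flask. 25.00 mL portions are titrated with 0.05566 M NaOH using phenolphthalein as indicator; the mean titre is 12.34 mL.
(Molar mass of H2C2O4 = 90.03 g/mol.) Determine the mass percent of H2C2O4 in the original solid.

71.59 %

H2C2O4 + 2 NaOH → Na2C2O4 + 2 H2O
n(NaOH) per titration = 0.01234 × 0.05566 = 6.868 × 10^-4 mol
From the 1:2 ratio, n(H2C2O4) in each aliquot = 1/2 × 6.868 × 10^-4 = 3.434 × 10^-4 mol
n(H2C2O4) in the whole flask = 3.434 × 10^-4 × 200.0/25.00 = 2.747 × 10^-3 mol
mass of H2C2O4 = 2.747 × 10^-3 × 90.03 = 0.2473 g
% H2C2O4 = 0.2473 / 0.3455 × 100 = 71.59 %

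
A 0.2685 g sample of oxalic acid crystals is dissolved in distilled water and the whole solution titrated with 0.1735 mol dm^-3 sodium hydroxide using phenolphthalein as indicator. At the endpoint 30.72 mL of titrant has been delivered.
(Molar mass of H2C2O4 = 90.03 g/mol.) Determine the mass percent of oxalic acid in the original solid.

H2C2O4 + 2 NaOH → Na2C2O4 + 2 H2O
n(NaOH) = 0.03072 L × 0.1735 mol/L = 5.330 × 10^-3 mol
From the 1:2 ratio, n(H2C2O4) = 1/2 × 5.330 × 10^-3 = 2.665 × 10^-3 mol
mass of H2C2O4 = 2.665 × 10^-3 × 90.03 g/mol = 0.2399 g
% H2C2O4 = 0.2399 / 0.2685 × 100 = 89.36 %

89.36 %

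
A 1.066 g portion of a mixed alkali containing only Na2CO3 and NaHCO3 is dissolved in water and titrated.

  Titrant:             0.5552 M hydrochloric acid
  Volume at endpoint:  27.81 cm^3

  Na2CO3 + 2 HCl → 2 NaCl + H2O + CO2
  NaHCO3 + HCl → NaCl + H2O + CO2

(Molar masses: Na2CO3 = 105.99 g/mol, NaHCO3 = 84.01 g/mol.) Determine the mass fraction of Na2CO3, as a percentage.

37.05 %

n(HCl) = 0.02781 × 0.5552 = 0.01544 mol
Let x = n(Na2CO3), y = n(NaHCO3).
Titrant: 2x + 1y = 0.01544;  mass: 105.99x + 84.01y = 1.066
Solving, x = 3.726 × 10^-3 mol, y = 7.988 × 10^-3 mol
mass of Na2CO3 = 3.726 × 10^-3 × 105.99 = 0.3949 g
% Na2CO3 = 0.3949 / 1.066 × 100 = 37.05 %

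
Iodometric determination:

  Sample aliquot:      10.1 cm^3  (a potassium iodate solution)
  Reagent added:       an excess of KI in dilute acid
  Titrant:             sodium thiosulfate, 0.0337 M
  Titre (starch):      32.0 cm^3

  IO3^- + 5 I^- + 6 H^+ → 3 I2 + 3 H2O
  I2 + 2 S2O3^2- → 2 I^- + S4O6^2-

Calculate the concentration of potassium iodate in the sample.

0.0178 M

n(S2O3^2-) = 0.0320 × 0.0337 = 1.08 × 10^-3 mol
n(I2) = n(S2O3^2-)/2 = 5.39 × 10^-4 mol
From the 1:3 ratio, n(IO3^-) in the aliquot = 1/3 × 5.39 × 10^-4 = 1.80 × 10^-4 mol
[IO3^-] = 1.80 × 10^-4 / 0.0101 = 0.0178 mol/L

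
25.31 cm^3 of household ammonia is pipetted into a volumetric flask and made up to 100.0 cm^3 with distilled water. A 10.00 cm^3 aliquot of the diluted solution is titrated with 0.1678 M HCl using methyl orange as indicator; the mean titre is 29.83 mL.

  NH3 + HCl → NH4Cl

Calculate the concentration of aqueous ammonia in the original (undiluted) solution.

n(HCl) = 0.02983 × 0.1678 = 5.005 × 10^-3 mol
n(NH3) in the aliquot = 5.005 × 10^-3 mol (1:1 ratio)
[NH3]_dilute = 5.005 × 10^-3 / 0.01000 = 0.5005 mol/L
Dilution factor = 100.0 / 25.31 = 3.951
[NH3]_stock = 0.5005 × 3.951 = 1.978 mol/L

1.978 M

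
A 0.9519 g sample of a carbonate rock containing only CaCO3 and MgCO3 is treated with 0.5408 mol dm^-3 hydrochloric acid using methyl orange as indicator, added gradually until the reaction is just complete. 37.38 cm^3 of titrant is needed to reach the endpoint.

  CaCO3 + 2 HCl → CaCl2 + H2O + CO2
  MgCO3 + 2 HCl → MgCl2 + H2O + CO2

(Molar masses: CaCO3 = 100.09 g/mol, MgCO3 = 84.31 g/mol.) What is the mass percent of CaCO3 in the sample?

n(HCl) = 0.03738 × 0.5408 = 0.02022 mol
Let x = n(CaCO3), y = n(MgCO3).
Titrant: 2x + 2y = 0.02022;  mass: 100.09x + 84.31y = 0.9519
Solving, x = 6.320 × 10^-3 mol, y = 3.787 × 10^-3 mol
mass of CaCO3 = 6.320 × 10^-3 × 100.09 = 0.6326 g
% CaCO3 = 0.6326 / 0.9519 × 100 = 66.46 %

66.46 %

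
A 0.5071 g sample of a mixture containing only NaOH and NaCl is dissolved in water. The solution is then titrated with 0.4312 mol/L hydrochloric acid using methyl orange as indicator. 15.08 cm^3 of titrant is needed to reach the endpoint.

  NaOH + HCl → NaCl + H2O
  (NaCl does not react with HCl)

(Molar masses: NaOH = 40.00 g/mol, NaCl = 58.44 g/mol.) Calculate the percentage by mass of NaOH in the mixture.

n(HCl) = 0.01508 × 0.4312 = 6.502 × 10^-3 mol
Let x = n(NaOH), y = n(NaCl).
Titrant: 1x = 6.502 × 10^-3;  mass: 40.00x + 58.44y = 0.5071
Solving, x = 6.502 × 10^-3 mol, y = 4.227 × 10^-3 mol
mass of NaOH = 6.502 × 10^-3 × 40.00 = 0.2601 g
% NaOH = 0.2601 / 0.5071 × 100 = 51.29 %

51.29 %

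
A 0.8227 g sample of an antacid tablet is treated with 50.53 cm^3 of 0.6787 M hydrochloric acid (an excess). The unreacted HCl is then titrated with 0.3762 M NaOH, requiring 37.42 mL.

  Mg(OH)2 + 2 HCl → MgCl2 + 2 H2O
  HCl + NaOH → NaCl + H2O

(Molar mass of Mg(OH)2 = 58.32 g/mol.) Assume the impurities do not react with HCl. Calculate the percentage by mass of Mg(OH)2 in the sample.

n(HCl) added = 0.05053 × 0.6787 = 0.03429 mol
n(NaOH) used in back-titration = 0.03742 × 0.3762 = 0.01408 mol
n(HCl) left over = 0.01408 mol (1:1 ratio)
n(HCl) consumed by analyte = 0.03429 − 0.01408 = 0.02022 mol
From the 1:2 ratio, n(Mg(OH)2) = 1/2 × 0.02022 = 0.01011 mol
mass of Mg(OH)2 = 0.01011 × 58.32 = 0.5895 g
% Mg(OH)2 = 0.5895 / 0.8227 × 100 = 71.66 %

71.66 %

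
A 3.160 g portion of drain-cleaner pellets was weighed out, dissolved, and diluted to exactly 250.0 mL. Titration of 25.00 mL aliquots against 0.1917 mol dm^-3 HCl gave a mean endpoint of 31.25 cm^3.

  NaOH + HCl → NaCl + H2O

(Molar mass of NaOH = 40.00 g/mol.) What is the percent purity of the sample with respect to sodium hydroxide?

75.83 %

n(HCl) per titration = 0.03125 × 0.1917 = 5.991 × 10^-3 mol
n(NaOH) in each aliquot = 5.991 × 10^-3 mol (1:1 ratio)
n(NaOH) in the whole flask = 5.991 × 10^-3 × 250.0/25.00 = 0.05991 mol
mass of NaOH = 0.05991 × 40.00 = 2.396 g
% NaOH = 2.396 / 3.160 × 100 = 75.83 %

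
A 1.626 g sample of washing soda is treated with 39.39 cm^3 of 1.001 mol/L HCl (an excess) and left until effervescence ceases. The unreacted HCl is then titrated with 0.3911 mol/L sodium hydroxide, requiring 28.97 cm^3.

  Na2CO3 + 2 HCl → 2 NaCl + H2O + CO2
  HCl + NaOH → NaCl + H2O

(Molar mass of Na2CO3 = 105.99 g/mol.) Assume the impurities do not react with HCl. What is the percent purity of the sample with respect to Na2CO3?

91.58 %

n(HCl) added = 0.03939 × 1.001 = 0.03943 mol
n(NaOH) used in back-titration = 0.02897 × 0.3911 = 0.01133 mol
n(HCl) left over = 0.01133 mol (1:1 ratio)
n(HCl) consumed by analyte = 0.03943 − 0.01133 = 0.02810 mol
From the 1:2 ratio, n(Na2CO3) = 1/2 × 0.02810 = 0.01405 mol
mass of Na2CO3 = 0.01405 × 105.99 = 1.489 g
% Na2CO3 = 1.489 / 1.626 × 100 = 91.58 %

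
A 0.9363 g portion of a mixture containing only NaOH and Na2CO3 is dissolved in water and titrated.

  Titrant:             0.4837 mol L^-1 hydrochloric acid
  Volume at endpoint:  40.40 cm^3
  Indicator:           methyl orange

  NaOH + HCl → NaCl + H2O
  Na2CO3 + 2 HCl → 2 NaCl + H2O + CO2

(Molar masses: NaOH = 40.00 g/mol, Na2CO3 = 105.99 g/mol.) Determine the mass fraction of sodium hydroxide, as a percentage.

32.65 %

n(HCl) = 0.04040 × 0.4837 = 0.01954 mol
Let x = n(NaOH), y = n(Na2CO3).
Titrant: 1x + 2y = 0.01954;  mass: 40.00x + 105.99y = 0.9363
Solving, x = 7.641 × 10^-3 mol, y = 5.950 × 10^-3 mol
mass of NaOH = 7.641 × 10^-3 × 40.00 = 0.3057 g
% NaOH = 0.3057 / 0.9363 × 100 = 32.65 %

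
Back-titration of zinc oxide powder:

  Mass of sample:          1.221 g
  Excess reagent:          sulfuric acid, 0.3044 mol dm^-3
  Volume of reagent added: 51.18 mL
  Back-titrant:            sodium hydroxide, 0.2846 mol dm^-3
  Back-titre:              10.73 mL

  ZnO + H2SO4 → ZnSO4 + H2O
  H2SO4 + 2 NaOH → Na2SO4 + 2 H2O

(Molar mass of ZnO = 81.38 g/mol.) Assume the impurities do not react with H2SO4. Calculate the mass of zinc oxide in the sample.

1.144 g

n(H2SO4) added = 0.05118 × 0.3044 = 0.01558 mol
n(NaOH) used in back-titration = 0.01073 × 0.2846 = 3.054 × 10^-3 mol
From the 1:2 ratio, n(H2SO4) left over = 1/2 × 3.054 × 10^-3 = 1.527 × 10^-3 mol
n(H2SO4) consumed by analyte = 0.01558 − 1.527 × 10^-3 = 0.01405 mol
n(ZnO) = 0.01405 mol (1:1 ratio)
mass of ZnO = 0.01405 × 81.38 = 1.144 g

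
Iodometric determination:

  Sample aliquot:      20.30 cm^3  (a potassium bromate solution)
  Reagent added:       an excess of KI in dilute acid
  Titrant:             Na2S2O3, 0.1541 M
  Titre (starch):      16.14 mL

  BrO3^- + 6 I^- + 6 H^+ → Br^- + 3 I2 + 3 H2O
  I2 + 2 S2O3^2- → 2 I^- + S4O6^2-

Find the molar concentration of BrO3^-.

n(S2O3^2-) = 0.01614 × 0.1541 = 2.487 × 10^-3 mol
n(I2) = n(S2O3^2-)/2 = 1.244 × 10^-3 mol
From the 1:3 ratio, n(BrO3^-) in the aliquot = 1/3 × 1.244 × 10^-3 = 4.145 × 10^-4 mol
[BrO3^-] = 4.145 × 10^-4 / 0.02030 = 0.02042 mol/L

0.02042 M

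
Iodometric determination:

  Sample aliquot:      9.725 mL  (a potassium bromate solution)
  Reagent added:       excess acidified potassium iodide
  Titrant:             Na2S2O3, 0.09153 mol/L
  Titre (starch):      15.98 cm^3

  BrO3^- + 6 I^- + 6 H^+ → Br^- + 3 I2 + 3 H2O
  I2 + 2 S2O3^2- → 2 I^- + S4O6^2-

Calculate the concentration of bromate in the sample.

n(S2O3^2-) = 0.01598 × 0.09153 = 1.463 × 10^-3 mol
n(I2) = n(S2O3^2-)/2 = 7.313 × 10^-4 mol
From the 1:3 ratio, n(BrO3^-) in the aliquot = 1/3 × 7.313 × 10^-4 = 2.438 × 10^-4 mol
[BrO3^-] = 2.438 × 10^-4 / 0.009725 = 0.02507 mol/L

0.02507 mol/L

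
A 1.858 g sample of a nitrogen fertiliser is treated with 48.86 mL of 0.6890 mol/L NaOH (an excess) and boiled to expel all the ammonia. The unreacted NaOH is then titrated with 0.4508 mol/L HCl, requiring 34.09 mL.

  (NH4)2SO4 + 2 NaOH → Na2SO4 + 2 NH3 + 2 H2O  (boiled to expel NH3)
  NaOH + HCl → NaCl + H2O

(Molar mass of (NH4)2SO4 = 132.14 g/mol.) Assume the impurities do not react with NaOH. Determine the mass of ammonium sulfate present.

n(NaOH) added = 0.04886 × 0.6890 = 0.03366 mol
n(HCl) used in back-titration = 0.03409 × 0.4508 = 0.01537 mol
n(NaOH) left over = 0.01537 mol (1:1 ratio)
n(NaOH) consumed by analyte = 0.03366 − 0.01537 = 0.01830 mol
From the 1:2 ratio, n((NH4)2SO4) = 1/2 × 0.01830 = 9.148 × 10^-3 mol
mass of (NH4)2SO4 = 9.148 × 10^-3 × 132.14 = 1.209 g

1.209 g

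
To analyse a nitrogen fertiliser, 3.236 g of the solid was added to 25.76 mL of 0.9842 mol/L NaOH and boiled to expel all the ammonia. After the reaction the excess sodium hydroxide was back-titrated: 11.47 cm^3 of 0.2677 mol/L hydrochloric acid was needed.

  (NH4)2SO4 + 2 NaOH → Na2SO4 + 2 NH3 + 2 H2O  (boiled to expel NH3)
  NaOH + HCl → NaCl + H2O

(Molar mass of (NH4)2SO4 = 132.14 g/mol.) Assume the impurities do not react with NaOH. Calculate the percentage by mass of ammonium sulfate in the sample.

n(NaOH) added = 0.02576 × 0.9842 = 0.02535 mol
n(HCl) used in back-titration = 0.01147 × 0.2677 = 3.071 × 10^-3 mol
n(NaOH) left over = 3.071 × 10^-3 mol (1:1 ratio)
n(NaOH) consumed by analyte = 0.02535 − 3.071 × 10^-3 = 0.02228 mol
From the 1:2 ratio, n((NH4)2SO4) = 1/2 × 0.02228 = 0.01114 mol
mass of (NH4)2SO4 = 0.01114 × 132.14 = 1.472 g
% (NH4)2SO4 = 1.472 / 3.236 × 100 = 45.49 %

45.49 %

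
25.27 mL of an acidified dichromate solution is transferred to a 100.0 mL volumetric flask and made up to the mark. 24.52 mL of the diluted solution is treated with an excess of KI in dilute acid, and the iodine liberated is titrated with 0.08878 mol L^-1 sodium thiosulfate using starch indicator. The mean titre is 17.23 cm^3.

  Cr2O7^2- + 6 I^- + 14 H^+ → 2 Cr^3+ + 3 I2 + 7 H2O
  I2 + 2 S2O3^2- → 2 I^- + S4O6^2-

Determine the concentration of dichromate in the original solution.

n(S2O3^2-) = 0.01723 × 0.08878 = 1.530 × 10^-3 mol
n(I2) = n(S2O3^2-)/2 = 7.648 × 10^-4 mol
From the 1:3 ratio, n(Cr2O7^2-) in the aliquot = 1/3 × 7.648 × 10^-4 = 2.549 × 10^-4 mol
[Cr2O7^2-]_dilute = 2.549 × 10^-4 / 0.02452 = 0.01040 mol/L
[Cr2O7^2-]_original = 0.01040 × 100.0/25.27 = 0.04115 mol/L

0.04115 mol/L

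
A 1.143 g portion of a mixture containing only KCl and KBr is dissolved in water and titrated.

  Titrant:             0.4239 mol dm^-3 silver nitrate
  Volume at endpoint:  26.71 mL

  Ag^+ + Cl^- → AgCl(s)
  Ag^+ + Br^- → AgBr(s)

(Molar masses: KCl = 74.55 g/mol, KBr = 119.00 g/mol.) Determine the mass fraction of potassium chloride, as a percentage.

n(AgNO3) = 0.02671 × 0.4239 = 0.01132 mol
Let x = n(KCl), y = n(KBr).
Titrant: 1x + 1y = 0.01132;  mass: 74.55x + 119.00y = 1.143
Solving, x = 4.598 × 10^-3 mol, y = 6.725 × 10^-3 mol
mass of KCl = 4.598 × 10^-3 × 74.55 = 0.3427 g
% KCl = 0.3427 / 1.143 × 100 = 29.99 %

29.99 %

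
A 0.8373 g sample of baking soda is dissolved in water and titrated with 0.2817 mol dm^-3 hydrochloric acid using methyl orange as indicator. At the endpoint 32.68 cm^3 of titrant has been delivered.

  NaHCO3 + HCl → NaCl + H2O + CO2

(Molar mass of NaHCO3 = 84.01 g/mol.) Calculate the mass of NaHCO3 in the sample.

n(HCl) = 0.03268 L × 0.2817 mol/L = 9.206 × 10^-3 mol
n(NaHCO3) = 9.206 × 10^-3 mol (1:1 ratio)
mass of NaHCO3 = 9.206 × 10^-3 × 84.01 g/mol = 0.7734 g

0.7734 g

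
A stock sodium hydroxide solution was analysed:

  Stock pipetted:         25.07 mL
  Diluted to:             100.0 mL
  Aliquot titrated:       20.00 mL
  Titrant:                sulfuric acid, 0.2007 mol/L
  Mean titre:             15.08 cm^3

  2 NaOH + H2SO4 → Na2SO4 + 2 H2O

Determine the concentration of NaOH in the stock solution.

1.207 mol/L

n(H2SO4) = 0.01508 × 0.2007 = 3.027 × 10^-3 mol
From the 2:1 ratio, n(NaOH) in the aliquot = 2/1 × 3.027 × 10^-3 = 6.053 × 10^-3 mol
[NaOH]_dilute = 6.053 × 10^-3 / 0.02000 = 0.3027 mol/L
Dilution factor = 100.0 / 25.07 = 3.989
[NaOH]_stock = 0.3027 × 3.989 = 1.207 mol/L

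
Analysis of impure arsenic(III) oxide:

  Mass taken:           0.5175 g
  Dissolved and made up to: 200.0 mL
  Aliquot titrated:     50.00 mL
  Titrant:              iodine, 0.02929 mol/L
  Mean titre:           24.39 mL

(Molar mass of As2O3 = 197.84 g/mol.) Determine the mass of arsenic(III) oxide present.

As2O3 + 2 I2 + 2 H2O → As2O5 + 4 HI
n(I2) per titration = 0.02439 × 0.02929 = 7.144 × 10^-4 mol
From the 1:2 ratio, n(As2O3) in each aliquot = 1/2 × 7.144 × 10^-4 = 3.572 × 10^-4 mol
n(As2O3) in the whole flask = 3.572 × 10^-4 × 200.0/50.00 = 1.429 × 10^-3 mol
mass of As2O3 = 1.429 × 10^-3 × 197.84 = 0.2827 g

0.2827 g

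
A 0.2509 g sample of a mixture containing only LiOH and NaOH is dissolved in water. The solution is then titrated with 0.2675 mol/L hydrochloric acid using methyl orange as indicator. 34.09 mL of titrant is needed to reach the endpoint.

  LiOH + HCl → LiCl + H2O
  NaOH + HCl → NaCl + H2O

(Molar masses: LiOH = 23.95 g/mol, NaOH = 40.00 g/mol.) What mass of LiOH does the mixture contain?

0.1699 g

n(HCl) = 0.03409 × 0.2675 = 9.119 × 10^-3 mol
Let x = n(LiOH), y = n(NaOH).
Titrant: 1x + 1y = 9.119 × 10^-3;  mass: 23.95x + 40.00y = 0.2509
Solving, x = 7.094 × 10^-3 mol, y = 2.025 × 10^-3 mol
mass of LiOH = 7.094 × 10^-3 × 23.95 = 0.1699 g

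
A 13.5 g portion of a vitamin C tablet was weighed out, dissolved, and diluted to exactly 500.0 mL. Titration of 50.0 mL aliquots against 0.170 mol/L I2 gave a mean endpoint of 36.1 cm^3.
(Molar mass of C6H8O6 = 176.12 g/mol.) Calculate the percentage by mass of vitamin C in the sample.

80.1 %

C6H8O6 + I2 → C6H6O6 + 2 HI
n(I2) per titration = 0.0361 × 0.170 = 6.14 × 10^-3 mol
n(C6H8O6) in each aliquot = 6.14 × 10^-3 mol (1:1 ratio)
n(C6H8O6) in the whole flask = 6.14 × 10^-3 × 500.0/50.0 = 0.0614 mol
mass of C6H8O6 = 0.0614 × 176.12 = 10.8 g
% C6H8O6 = 10.8 / 13.5 × 100 = 80.1 %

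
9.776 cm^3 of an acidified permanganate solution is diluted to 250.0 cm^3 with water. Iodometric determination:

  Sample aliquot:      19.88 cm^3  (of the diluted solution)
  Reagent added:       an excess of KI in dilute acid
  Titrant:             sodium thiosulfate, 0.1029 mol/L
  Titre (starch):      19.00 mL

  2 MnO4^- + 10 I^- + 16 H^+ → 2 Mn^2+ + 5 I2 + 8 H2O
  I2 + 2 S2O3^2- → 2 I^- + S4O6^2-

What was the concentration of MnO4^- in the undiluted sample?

0.5030 mol/L

n(S2O3^2-) = 0.01900 × 0.1029 = 1.955 × 10^-3 mol
n(I2) = n(S2O3^2-)/2 = 9.775 × 10^-4 mol
From the 2:5 ratio, n(MnO4^-) in the aliquot = 2/5 × 9.775 × 10^-4 = 3.910 × 10^-4 mol
[MnO4^-]_dilute = 3.910 × 10^-4 / 0.01988 = 0.01967 mol/L
[MnO4^-]_original = 0.01967 × 250.0/9.776 = 0.5030 mol/L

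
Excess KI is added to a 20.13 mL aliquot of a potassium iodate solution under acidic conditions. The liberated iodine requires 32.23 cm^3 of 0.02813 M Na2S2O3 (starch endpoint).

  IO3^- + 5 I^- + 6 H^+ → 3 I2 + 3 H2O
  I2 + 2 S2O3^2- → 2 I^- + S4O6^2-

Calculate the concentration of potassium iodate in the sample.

n(S2O3^2-) = 0.03223 × 0.02813 = 9.066 × 10^-4 mol
n(I2) = n(S2O3^2-)/2 = 4.533 × 10^-4 mol
From the 1:3 ratio, n(IO3^-) in the aliquot = 1/3 × 4.533 × 10^-4 = 1.511 × 10^-4 mol
[IO3^-] = 1.511 × 10^-4 / 0.02013 = 0.007506 mol/L

0.007506 M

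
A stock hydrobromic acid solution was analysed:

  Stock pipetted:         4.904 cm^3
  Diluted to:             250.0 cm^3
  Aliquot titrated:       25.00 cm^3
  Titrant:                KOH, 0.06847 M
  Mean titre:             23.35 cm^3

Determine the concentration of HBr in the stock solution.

3.260 M

HBr + KOH → KBr + H2O
n(KOH) = 0.02335 × 0.06847 = 1.599 × 10^-3 mol
n(HBr) in the aliquot = 1.599 × 10^-3 mol (1:1 ratio)
[HBr]_dilute = 1.599 × 10^-3 / 0.02500 = 0.06395 mol/L
Dilution factor = 250.0 / 4.904 = 50.98
[HBr]_stock = 0.06395 × 50.98 = 3.260 mol/L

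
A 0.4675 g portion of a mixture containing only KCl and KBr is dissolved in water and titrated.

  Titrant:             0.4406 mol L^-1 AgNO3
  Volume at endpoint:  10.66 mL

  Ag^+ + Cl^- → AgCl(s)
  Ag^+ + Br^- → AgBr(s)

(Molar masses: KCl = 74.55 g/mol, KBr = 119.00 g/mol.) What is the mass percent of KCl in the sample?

n(AgNO3) = 0.01066 × 0.4406 = 4.697 × 10^-3 mol
Let x = n(KCl), y = n(KBr).
Titrant: 1x + 1y = 4.697 × 10^-3;  mass: 74.55x + 119.00y = 0.4675
Solving, x = 2.057 × 10^-3 mol, y = 2.640 × 10^-3 mol
mass of KCl = 2.057 × 10^-3 × 74.55 = 0.1533 g
% KCl = 0.1533 / 0.4675 × 100 = 32.80 %

32.80 %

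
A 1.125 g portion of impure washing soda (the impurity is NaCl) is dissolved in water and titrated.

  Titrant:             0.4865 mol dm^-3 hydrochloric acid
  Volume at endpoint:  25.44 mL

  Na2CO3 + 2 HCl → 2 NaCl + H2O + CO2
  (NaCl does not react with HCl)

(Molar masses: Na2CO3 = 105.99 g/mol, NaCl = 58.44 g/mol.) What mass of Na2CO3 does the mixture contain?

n(HCl) = 0.02544 × 0.4865 = 0.01238 mol
Let x = n(Na2CO3), y = n(NaCl).
Titrant: 2x = 0.01238;  mass: 105.99x + 58.44y = 1.125
Solving, x = 6.188 × 10^-3 mol, y = 8.027 × 10^-3 mol
mass of Na2CO3 = 6.188 × 10^-3 × 105.99 = 0.6559 g

0.6559 g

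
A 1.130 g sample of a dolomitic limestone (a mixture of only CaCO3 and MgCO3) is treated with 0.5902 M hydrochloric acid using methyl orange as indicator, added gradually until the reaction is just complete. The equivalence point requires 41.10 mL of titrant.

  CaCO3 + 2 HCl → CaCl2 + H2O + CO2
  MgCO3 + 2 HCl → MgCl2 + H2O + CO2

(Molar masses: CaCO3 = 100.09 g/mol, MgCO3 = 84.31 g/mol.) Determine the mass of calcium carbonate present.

0.6815 g

n(HCl) = 0.04110 × 0.5902 = 0.02426 mol
Let x = n(CaCO3), y = n(MgCO3).
Titrant: 2x + 2y = 0.02426;  mass: 100.09x + 84.31y = 1.130
Solving, x = 6.808 × 10^-3 mol, y = 5.320 × 10^-3 mol
mass of CaCO3 = 6.808 × 10^-3 × 100.09 = 0.6815 g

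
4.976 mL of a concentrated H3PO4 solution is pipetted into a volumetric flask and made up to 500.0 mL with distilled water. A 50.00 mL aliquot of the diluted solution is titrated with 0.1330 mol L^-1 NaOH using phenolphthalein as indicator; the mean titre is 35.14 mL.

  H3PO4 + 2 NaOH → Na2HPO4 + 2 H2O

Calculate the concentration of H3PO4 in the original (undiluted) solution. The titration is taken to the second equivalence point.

4.696 mol/L

n(NaOH) = 0.03514 × 0.1330 = 4.674 × 10^-3 mol
From the 1:2 ratio, n(H3PO4) in the aliquot = 1/2 × 4.674 × 10^-3 = 2.337 × 10^-3 mol
[H3PO4]_dilute = 2.337 × 10^-3 / 0.05000 = 0.04674 mol/L
Dilution factor = 500.0 / 4.976 = 100.5
[H3PO4]_stock = 0.04674 × 100.5 = 4.696 mol/L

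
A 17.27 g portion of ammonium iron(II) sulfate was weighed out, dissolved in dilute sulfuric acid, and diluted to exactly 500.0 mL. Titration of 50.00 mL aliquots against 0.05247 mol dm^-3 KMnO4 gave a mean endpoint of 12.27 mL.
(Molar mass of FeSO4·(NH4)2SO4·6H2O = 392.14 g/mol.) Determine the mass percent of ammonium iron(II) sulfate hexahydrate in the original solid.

73.09 %

MnO4^- + 5 Fe^2+ + 8 H^+ → Mn^2+ + 5 Fe^3+ + 4 H2O
n(KMnO4) per titration = 0.01227 × 0.05247 = 6.438 × 10^-4 mol
From the 5:1 ratio, n(FeSO4·(NH4)2SO4·6H2O) in each aliquot = 5/1 × 6.438 × 10^-4 = 3.219 × 10^-3 mol
n(FeSO4·(NH4)2SO4·6H2O) in the whole flask = 3.219 × 10^-3 × 500.0/50.00 = 0.03219 mol
mass of FeSO4·(NH4)2SO4·6H2O = 0.03219 × 392.14 = 12.62 g
% FeSO4·(NH4)2SO4·6H2O = 12.62 / 17.27 × 100 = 73.09 %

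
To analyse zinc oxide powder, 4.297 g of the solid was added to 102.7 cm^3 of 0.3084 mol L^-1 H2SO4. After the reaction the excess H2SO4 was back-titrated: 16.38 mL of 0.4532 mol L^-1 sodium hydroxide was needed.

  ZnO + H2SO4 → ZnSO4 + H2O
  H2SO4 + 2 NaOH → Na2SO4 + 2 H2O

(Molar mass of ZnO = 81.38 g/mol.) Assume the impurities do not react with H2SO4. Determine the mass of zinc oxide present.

n(H2SO4) added = 0.1027 × 0.3084 = 0.03167 mol
n(NaOH) used in back-titration = 0.01638 × 0.4532 = 7.423 × 10^-3 mol
From the 1:2 ratio, n(H2SO4) left over = 1/2 × 7.423 × 10^-3 = 3.712 × 10^-3 mol
n(H2SO4) consumed by analyte = 0.03167 − 3.712 × 10^-3 = 0.02796 mol
n(ZnO) = 0.02796 mol (1:1 ratio)
mass of ZnO = 0.02796 × 81.38 = 2.275 g

2.275 g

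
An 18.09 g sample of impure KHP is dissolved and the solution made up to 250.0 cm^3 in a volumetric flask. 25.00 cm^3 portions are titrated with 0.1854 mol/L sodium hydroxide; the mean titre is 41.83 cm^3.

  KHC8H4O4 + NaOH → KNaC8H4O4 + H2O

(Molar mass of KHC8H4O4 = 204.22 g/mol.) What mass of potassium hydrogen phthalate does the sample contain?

n(NaOH) per titration = 0.04183 × 0.1854 = 7.755 × 10^-3 mol
n(KHC8H4O4) in each aliquot = 7.755 × 10^-3 mol (1:1 ratio)
n(KHC8H4O4) in the whole flask = 7.755 × 10^-3 × 250.0/25.00 = 0.07755 mol
mass of KHC8H4O4 = 0.07755 × 204.22 = 15.84 g

15.84 g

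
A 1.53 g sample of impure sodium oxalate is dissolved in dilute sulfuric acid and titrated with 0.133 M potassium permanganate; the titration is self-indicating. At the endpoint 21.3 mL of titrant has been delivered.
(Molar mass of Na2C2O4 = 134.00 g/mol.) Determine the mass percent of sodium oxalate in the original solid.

62.0 %

2 MnO4^- + 5 C2O4^2- + 16 H^+ → 2 Mn^2+ + 10 CO2 + 8 H2O
n(KMnO4) = 0.0213 L × 0.133 mol/L = 2.83 × 10^-3 mol
From the 5:2 ratio, n(Na2C2O4) = 5/2 × 2.83 × 10^-3 = 7.08 × 10^-3 mol
mass of Na2C2O4 = 7.08 × 10^-3 × 134.00 g/mol = 0.949 g
% Na2C2O4 = 0.949 / 1.53 × 100 = 62.0 %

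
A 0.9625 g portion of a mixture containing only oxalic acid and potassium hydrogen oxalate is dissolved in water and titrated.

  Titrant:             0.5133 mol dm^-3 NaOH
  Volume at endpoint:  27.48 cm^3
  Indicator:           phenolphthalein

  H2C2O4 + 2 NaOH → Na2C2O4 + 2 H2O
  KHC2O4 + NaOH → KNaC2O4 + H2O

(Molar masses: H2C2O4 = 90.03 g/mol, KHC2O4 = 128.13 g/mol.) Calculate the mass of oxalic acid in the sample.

n(NaOH) = 0.02748 × 0.5133 = 0.01411 mol
Let x = n(H2C2O4), y = n(KHC2O4).
Titrant: 2x + 1y = 0.01411;  mass: 90.03x + 128.13y = 0.9625
Solving, x = 5.082 × 10^-3 mol, y = 3.941 × 10^-3 mol
mass of H2C2O4 = 5.082 × 10^-3 × 90.03 = 0.4576 g

0.4576 g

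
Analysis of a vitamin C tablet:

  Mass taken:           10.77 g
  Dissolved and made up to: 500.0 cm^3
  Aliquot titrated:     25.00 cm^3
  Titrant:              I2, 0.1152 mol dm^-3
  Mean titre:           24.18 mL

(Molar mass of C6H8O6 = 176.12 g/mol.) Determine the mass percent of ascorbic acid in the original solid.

91.10 %

C6H8O6 + I2 → C6H6O6 + 2 HI
n(I2) per titration = 0.02418 × 0.1152 = 2.786 × 10^-3 mol
n(C6H8O6) in each aliquot = 2.786 × 10^-3 mol (1:1 ratio)
n(C6H8O6) in the whole flask = 2.786 × 10^-3 × 500.0/25.00 = 0.05571 mol
mass of C6H8O6 = 0.05571 × 176.12 = 9.812 g
% C6H8O6 = 9.812 / 10.77 × 100 = 91.10 %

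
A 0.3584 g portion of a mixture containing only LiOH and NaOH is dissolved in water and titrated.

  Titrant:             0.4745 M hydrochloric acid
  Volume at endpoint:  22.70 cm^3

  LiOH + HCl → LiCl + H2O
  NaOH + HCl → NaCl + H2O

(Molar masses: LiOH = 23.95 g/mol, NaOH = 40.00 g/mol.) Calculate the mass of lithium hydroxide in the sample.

n(HCl) = 0.02270 × 0.4745 = 0.01077 mol
Let x = n(LiOH), y = n(NaOH).
Titrant: 1x + 1y = 0.01077;  mass: 23.95x + 40.00y = 0.3584
Solving, x = 4.514 × 10^-3 mol, y = 6.257 × 10^-3 mol
mass of LiOH = 4.514 × 10^-3 × 23.95 = 0.1081 g

0.1081 g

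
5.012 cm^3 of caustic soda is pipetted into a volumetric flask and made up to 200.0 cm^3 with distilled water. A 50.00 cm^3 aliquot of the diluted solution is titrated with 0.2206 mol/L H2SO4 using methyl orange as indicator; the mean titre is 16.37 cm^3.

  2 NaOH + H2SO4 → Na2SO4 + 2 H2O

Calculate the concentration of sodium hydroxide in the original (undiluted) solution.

n(H2SO4) = 0.01637 × 0.2206 = 3.611 × 10^-3 mol
From the 2:1 ratio, n(NaOH) in the aliquot = 2/1 × 3.611 × 10^-3 = 7.222 × 10^-3 mol
[NaOH]_dilute = 7.222 × 10^-3 / 0.05000 = 0.1444 mol/L
Dilution factor = 200.0 / 5.012 = 39.90
[NaOH]_stock = 0.1444 × 39.90 = 5.764 mol/L

5.764 mol/L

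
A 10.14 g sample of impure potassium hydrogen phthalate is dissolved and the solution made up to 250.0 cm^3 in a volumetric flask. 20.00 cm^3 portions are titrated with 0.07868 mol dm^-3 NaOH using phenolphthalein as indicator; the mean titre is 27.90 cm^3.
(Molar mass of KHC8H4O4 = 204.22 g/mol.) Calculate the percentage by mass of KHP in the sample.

55.26 %

KHC8H4O4 + NaOH → KNaC8H4O4 + H2O
n(NaOH) per titration = 0.02790 × 0.07868 = 2.195 × 10^-3 mol
n(KHC8H4O4) in each aliquot = 2.195 × 10^-3 mol (1:1 ratio)
n(KHC8H4O4) in the whole flask = 2.195 × 10^-3 × 250.0/20.00 = 0.02744 mol
mass of KHC8H4O4 = 0.02744 × 204.22 = 5.604 g
% KHC8H4O4 = 5.604 / 10.14 × 100 = 55.26 %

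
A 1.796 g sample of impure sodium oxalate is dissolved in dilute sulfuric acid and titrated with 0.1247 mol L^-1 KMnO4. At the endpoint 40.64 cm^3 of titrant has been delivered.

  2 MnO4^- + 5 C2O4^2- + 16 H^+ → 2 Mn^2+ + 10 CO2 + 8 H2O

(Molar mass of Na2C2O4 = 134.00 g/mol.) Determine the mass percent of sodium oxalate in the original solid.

n(KMnO4) = 0.04064 L × 0.1247 mol/L = 5.068 × 10^-3 mol
From the 5:2 ratio, n(Na2C2O4) = 5/2 × 5.068 × 10^-3 = 0.01267 mol
mass of Na2C2O4 = 0.01267 × 134.00 g/mol = 1.698 g
% Na2C2O4 = 1.698 / 1.796 × 100 = 94.53 %

94.53 %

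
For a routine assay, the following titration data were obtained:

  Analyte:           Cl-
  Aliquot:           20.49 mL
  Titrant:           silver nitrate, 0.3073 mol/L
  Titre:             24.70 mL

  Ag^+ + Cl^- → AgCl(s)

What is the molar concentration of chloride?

0.3704 mol/L

n(AgNO3) = 0.02470 L × 0.3073 mol/L = 7.590 × 10^-3 mol
n(Cl-) = 7.590 × 10^-3 mol (1:1 mole ratio)
[Cl-] = 7.590 × 10^-3 mol / 0.02049 L = 0.3704 mol/L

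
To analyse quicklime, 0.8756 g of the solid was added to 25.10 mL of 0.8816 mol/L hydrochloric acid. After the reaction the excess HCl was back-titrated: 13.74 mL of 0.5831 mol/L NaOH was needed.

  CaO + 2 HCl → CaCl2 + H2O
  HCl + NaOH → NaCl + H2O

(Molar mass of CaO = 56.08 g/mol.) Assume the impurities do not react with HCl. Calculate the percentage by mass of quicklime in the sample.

n(HCl) added = 0.02510 × 0.8816 = 0.02213 mol
n(NaOH) used in back-titration = 0.01374 × 0.5831 = 8.012 × 10^-3 mol
n(HCl) left over = 8.012 × 10^-3 mol (1:1 ratio)
n(HCl) consumed by analyte = 0.02213 − 8.012 × 10^-3 = 0.01412 mol
From the 1:2 ratio, n(CaO) = 1/2 × 0.01412 = 7.058 × 10^-3 mol
mass of CaO = 7.058 × 10^-3 × 56.08 = 0.3958 g
% CaO = 0.3958 / 0.8756 × 100 = 45.21 %

45.21 %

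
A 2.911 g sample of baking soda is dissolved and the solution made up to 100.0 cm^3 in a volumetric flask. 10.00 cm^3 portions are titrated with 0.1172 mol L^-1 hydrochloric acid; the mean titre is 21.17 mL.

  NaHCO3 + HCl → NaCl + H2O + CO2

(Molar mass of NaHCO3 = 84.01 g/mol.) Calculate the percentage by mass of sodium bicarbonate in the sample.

n(HCl) per titration = 0.02117 × 0.1172 = 2.481 × 10^-3 mol
n(NaHCO3) in each aliquot = 2.481 × 10^-3 mol (1:1 ratio)
n(NaHCO3) in the whole flask = 2.481 × 10^-3 × 100.0/10.00 = 0.02481 mol
mass of NaHCO3 = 0.02481 × 84.01 = 2.084 g
% NaHCO3 = 2.084 / 2.911 × 100 = 71.60 %

71.60 %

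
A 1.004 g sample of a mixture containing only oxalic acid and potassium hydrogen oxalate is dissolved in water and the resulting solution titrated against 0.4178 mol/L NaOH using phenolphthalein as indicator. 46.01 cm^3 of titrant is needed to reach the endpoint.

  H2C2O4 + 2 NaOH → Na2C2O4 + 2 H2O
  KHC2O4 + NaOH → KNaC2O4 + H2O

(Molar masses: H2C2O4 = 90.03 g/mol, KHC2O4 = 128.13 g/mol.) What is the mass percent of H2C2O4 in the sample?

78.71 %

n(NaOH) = 0.04601 × 0.4178 = 0.01922 mol
Let x = n(H2C2O4), y = n(KHC2O4).
Titrant: 2x + 1y = 0.01922;  mass: 90.03x + 128.13y = 1.004
Solving, x = 8.777 × 10^-3 mol, y = 1.669 × 10^-3 mol
mass of H2C2O4 = 8.777 × 10^-3 × 90.03 = 0.7902 g
% H2C2O4 = 0.7902 / 1.004 × 100 = 78.71 %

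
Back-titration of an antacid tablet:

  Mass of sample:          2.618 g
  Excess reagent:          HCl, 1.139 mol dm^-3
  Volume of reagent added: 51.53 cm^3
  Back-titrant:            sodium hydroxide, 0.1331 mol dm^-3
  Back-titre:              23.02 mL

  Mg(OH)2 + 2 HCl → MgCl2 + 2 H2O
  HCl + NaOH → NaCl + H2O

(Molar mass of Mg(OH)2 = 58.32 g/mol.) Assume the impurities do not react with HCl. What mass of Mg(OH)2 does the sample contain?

1.622 g

n(HCl) added = 0.05153 × 1.139 = 0.05869 mol
n(NaOH) used in back-titration = 0.02302 × 0.1331 = 3.064 × 10^-3 mol
n(HCl) left over = 3.064 × 10^-3 mol (1:1 ratio)
n(HCl) consumed by analyte = 0.05869 − 3.064 × 10^-3 = 0.05563 mol
From the 1:2 ratio, n(Mg(OH)2) = 1/2 × 0.05563 = 0.02781 mol
mass of Mg(OH)2 = 0.02781 × 58.32 = 1.622 g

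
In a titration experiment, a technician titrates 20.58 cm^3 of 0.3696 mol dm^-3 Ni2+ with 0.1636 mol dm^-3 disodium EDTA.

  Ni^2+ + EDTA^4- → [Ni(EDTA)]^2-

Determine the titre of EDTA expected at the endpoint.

46.49 mL

n(Ni2+) = 0.02058 L × 0.3696 mol/L = 7.606 × 10^-3 mol
n(EDTA) = 7.606 × 10^-3 mol (1:1 stoichiometry)
V(EDTA) = 7.606 × 10^-3 mol / 0.1636 mol/L = 0.04649 L = 46.49 mL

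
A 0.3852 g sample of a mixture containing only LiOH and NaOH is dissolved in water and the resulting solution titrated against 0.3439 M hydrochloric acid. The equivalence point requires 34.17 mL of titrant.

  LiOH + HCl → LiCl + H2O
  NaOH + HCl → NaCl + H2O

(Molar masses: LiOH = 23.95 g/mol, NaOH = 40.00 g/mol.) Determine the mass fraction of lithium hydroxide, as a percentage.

n(HCl) = 0.03417 × 0.3439 = 0.01175 mol
Let x = n(LiOH), y = n(NaOH).
Titrant: 1x + 1y = 0.01175;  mass: 23.95x + 40.00y = 0.3852
Solving, x = 5.286 × 10^-3 mol, y = 6.465 × 10^-3 mol
mass of LiOH = 5.286 × 10^-3 × 23.95 = 0.1266 g
% LiOH = 0.1266 / 0.3852 × 100 = 32.87 %

32.87 %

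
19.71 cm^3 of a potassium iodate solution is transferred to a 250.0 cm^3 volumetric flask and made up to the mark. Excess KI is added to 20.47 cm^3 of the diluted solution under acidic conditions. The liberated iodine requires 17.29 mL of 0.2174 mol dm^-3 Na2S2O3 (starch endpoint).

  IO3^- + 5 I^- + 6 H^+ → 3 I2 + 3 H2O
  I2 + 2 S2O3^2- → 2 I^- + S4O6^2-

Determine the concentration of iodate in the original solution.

0.3882 mol/L

n(S2O3^2-) = 0.01729 × 0.2174 = 3.759 × 10^-3 mol
n(I2) = n(S2O3^2-)/2 = 1.879 × 10^-3 mol
From the 1:3 ratio, n(IO3^-) in the aliquot = 1/3 × 1.879 × 10^-3 = 6.265 × 10^-4 mol
[IO3^-]_dilute = 6.265 × 10^-4 / 0.02047 = 0.03060 mol/L
[IO3^-]_original = 0.03060 × 250.0/19.71 = 0.3882 mol/L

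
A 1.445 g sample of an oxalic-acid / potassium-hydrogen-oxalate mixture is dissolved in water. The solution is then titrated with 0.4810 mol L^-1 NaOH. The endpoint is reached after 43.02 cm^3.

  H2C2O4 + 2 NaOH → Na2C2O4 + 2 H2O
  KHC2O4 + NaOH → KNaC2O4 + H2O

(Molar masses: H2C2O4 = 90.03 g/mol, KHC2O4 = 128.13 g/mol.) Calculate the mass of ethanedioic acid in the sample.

n(NaOH) = 0.04302 × 0.4810 = 0.02069 mol
Let x = n(H2C2O4), y = n(KHC2O4).
Titrant: 2x + 1y = 0.02069;  mass: 90.03x + 128.13y = 1.445
Solving, x = 7.257 × 10^-3 mol, y = 6.178 × 10^-3 mol
mass of H2C2O4 = 7.257 × 10^-3 × 90.03 = 0.6534 g

0.6534 g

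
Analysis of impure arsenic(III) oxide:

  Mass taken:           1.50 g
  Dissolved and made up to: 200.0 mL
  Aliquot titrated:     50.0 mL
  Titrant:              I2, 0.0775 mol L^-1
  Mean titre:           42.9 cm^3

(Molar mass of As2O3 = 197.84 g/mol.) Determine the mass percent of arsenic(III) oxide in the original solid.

As2O3 + 2 I2 + 2 H2O → As2O5 + 4 HI
n(I2) per titration = 0.0429 × 0.0775 = 3.32 × 10^-3 mol
From the 1:2 ratio, n(As2O3) in each aliquot = 1/2 × 3.32 × 10^-3 = 1.66 × 10^-3 mol
n(As2O3) in the whole flask = 1.66 × 10^-3 × 200.0/50.0 = 6.65 × 10^-3 mol
mass of As2O3 = 6.65 × 10^-3 × 197.84 = 1.32 g
% As2O3 = 1.32 / 1.50 × 100 = 87.7 %

87.7 %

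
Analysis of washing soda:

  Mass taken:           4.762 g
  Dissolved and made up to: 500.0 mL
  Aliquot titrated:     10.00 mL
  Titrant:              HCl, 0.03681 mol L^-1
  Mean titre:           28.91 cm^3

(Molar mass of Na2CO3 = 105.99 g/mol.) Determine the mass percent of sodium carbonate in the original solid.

Na2CO3 + 2 HCl → 2 NaCl + H2O + CO2
n(HCl) per titration = 0.02891 × 0.03681 = 1.064 × 10^-3 mol
From the 1:2 ratio, n(Na2CO3) in each aliquot = 1/2 × 1.064 × 10^-3 = 5.321 × 10^-4 mol
n(Na2CO3) in the whole flask = 5.321 × 10^-4 × 500.0/10.00 = 0.02660 mol
mass of Na2CO3 = 0.02660 × 105.99 = 2.820 g
% Na2CO3 = 2.820 / 4.762 × 100 = 59.21 %

59.21 %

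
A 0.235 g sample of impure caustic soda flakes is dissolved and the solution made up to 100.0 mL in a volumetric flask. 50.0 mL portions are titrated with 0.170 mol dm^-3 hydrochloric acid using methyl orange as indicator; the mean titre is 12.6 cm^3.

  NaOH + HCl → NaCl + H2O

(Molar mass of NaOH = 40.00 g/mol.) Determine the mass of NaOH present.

0.171 g

n(HCl) per titration = 0.0126 × 0.170 = 2.14 × 10^-3 mol
n(NaOH) in each aliquot = 2.14 × 10^-3 mol (1:1 ratio)
n(NaOH) in the whole flask = 2.14 × 10^-3 × 100.0/50.0 = 4.28 × 10^-3 mol
mass of NaOH = 4.28 × 10^-3 × 40.00 = 0.171 g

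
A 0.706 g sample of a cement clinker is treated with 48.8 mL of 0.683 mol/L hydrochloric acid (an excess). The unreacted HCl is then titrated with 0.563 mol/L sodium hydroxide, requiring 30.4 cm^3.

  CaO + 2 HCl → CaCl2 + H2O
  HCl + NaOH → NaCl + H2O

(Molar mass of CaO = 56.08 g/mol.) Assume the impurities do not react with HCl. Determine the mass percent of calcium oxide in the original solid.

n(HCl) added = 0.0488 × 0.683 = 0.0333 mol
n(NaOH) used in back-titration = 0.0304 × 0.563 = 0.0171 mol
n(HCl) left over = 0.0171 mol (1:1 ratio)
n(HCl) consumed by analyte = 0.0333 − 0.0171 = 0.0162 mol
From the 1:2 ratio, n(CaO) = 1/2 × 0.0162 = 8.11 × 10^-3 mol
mass of CaO = 8.11 × 10^-3 × 56.08 = 0.455 g
% CaO = 0.455 / 0.706 × 100 = 64.4 %

64.4 %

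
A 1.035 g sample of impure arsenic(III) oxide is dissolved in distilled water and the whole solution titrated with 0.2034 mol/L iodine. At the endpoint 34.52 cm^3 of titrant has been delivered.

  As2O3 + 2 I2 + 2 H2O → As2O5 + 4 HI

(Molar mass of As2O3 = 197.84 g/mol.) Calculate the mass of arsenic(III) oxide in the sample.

0.6946 g

n(I2) = 0.03452 L × 0.2034 mol/L = 7.021 × 10^-3 mol
From the 1:2 ratio, n(As2O3) = 1/2 × 7.021 × 10^-3 = 3.511 × 10^-3 mol
mass of As2O3 = 3.511 × 10^-3 × 197.84 g/mol = 0.6946 g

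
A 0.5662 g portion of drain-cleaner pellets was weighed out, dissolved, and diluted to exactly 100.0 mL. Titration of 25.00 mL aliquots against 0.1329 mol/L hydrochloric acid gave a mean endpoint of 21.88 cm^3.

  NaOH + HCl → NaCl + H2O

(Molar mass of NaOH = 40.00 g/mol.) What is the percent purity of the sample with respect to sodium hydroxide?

82.17 %

n(HCl) per titration = 0.02188 × 0.1329 = 2.908 × 10^-3 mol
n(NaOH) in each aliquot = 2.908 × 10^-3 mol (1:1 ratio)
n(NaOH) in the whole flask = 2.908 × 10^-3 × 100.0/25.00 = 0.01163 mol
mass of NaOH = 0.01163 × 40.00 = 0.4653 g
% NaOH = 0.4653 / 0.5662 × 100 = 82.17 %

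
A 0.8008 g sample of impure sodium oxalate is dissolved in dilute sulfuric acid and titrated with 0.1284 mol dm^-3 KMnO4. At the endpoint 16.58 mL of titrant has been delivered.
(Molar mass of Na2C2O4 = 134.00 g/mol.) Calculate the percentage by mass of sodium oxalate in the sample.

2 MnO4^- + 5 C2O4^2- + 16 H^+ → 2 Mn^2+ + 10 CO2 + 8 H2O
n(KMnO4) = 0.01658 L × 0.1284 mol/L = 2.129 × 10^-3 mol
From the 5:2 ratio, n(Na2C2O4) = 5/2 × 2.129 × 10^-3 = 5.322 × 10^-3 mol
mass of Na2C2O4 = 5.322 × 10^-3 × 134.00 g/mol = 0.7132 g
% Na2C2O4 = 0.7132 / 0.8008 × 100 = 89.06 %

89.06 %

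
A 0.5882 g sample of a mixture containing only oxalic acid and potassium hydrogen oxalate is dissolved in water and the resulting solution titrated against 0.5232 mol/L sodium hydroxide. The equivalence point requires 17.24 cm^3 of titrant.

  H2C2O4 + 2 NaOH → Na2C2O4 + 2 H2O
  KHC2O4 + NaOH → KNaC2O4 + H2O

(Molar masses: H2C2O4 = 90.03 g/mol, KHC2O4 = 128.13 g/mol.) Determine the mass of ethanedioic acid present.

n(NaOH) = 0.01724 × 0.5232 = 9.020 × 10^-3 mol
Let x = n(H2C2O4), y = n(KHC2O4).
Titrant: 2x + 1y = 9.020 × 10^-3;  mass: 90.03x + 128.13y = 0.5882
Solving, x = 3.414 × 10^-3 mol, y = 2.192 × 10^-3 mol
mass of H2C2O4 = 3.414 × 10^-3 × 90.03 = 0.3074 g

0.3074 g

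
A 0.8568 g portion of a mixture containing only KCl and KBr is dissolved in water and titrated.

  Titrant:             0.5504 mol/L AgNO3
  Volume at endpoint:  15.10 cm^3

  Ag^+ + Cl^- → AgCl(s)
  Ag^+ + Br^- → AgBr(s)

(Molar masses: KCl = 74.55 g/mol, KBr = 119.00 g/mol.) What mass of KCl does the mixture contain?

n(AgNO3) = 0.01510 × 0.5504 = 8.311 × 10^-3 mol
Let x = n(KCl), y = n(KBr).
Titrant: 1x + 1y = 8.311 × 10^-3;  mass: 74.55x + 119.00y = 0.8568
Solving, x = 2.974 × 10^-3 mol, y = 5.337 × 10^-3 mol
mass of KCl = 2.974 × 10^-3 × 74.55 = 0.2217 g

0.2217 g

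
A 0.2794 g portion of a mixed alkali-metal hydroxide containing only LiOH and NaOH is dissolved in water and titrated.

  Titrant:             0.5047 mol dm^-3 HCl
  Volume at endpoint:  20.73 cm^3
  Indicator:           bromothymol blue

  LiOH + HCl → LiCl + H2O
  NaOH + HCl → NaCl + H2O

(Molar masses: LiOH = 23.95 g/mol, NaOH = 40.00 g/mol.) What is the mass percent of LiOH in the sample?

74.29 %

n(HCl) = 0.02073 × 0.5047 = 0.01046 mol
Let x = n(LiOH), y = n(NaOH).
Titrant: 1x + 1y = 0.01046;  mass: 23.95x + 40.00y = 0.2794
Solving, x = 8.666 × 10^-3 mol, y = 1.796 × 10^-3 mol
mass of LiOH = 8.666 × 10^-3 × 23.95 = 0.2076 g
% LiOH = 0.2076 / 0.2794 × 100 = 74.29 %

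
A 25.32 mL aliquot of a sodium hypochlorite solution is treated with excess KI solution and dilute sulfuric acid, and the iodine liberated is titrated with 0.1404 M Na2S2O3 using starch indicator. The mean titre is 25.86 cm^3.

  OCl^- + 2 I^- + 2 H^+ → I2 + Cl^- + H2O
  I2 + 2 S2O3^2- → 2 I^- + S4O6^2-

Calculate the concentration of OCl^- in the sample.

0.07170 M

n(S2O3^2-) = 0.02586 × 0.1404 = 3.631 × 10^-3 mol
n(I2) = n(S2O3^2-)/2 = 1.815 × 10^-3 mol
n(OCl^-) in the aliquot = 1.815 × 10^-3 mol (1:1 ratio)
[OCl^-] = 1.815 × 10^-3 / 0.02532 = 0.07170 mol/L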